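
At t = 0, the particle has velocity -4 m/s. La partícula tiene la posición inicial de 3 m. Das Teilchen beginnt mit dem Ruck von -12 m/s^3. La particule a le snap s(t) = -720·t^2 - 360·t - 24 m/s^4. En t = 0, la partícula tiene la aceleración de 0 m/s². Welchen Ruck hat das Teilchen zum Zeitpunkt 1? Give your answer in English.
To solve this, we need to take 1 antiderivative of our snap equation s(t) = -720·t^2 - 360·t - 24. Taking ∫s(t)dt and applying j(0) = -12, we find j(t) = -240·t^3 - 180·t^2 - 24·t - 12. We have jerk j(t) = -240·t^3 - 180·t^2 - 24·t - 12. Substituting t = 1: j(1) = -456.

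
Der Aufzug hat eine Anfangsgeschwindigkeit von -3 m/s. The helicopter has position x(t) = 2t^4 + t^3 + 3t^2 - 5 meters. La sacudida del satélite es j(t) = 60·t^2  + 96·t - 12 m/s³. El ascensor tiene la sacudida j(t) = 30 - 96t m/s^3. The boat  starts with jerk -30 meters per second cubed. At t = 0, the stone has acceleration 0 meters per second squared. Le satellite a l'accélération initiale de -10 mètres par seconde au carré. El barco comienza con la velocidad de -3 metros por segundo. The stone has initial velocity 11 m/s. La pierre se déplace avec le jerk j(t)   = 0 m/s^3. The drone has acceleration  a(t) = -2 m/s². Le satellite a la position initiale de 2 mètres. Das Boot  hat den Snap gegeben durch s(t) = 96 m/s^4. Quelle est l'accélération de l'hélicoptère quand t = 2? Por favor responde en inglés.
Starting from position x(t) = 2·t^4 + t^3 + 3·t^2 - 5, we take 2 derivatives. The derivative of position gives velocity: v(t) = 8·t^3 + 3·t^2 + 6·t. Differentiating velocity, we get acceleration: a(t) = 24·t^2 + 6·t + 6. From the given acceleration equation a(t) = 24·t^2 + 6·t + 6, we substitute t = 2 to get a = 114.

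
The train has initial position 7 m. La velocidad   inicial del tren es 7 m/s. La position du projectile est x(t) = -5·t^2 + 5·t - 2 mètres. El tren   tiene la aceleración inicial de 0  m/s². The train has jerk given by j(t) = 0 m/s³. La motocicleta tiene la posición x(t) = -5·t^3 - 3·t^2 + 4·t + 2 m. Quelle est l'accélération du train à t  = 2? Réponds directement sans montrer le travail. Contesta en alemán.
Die Antwort ist 0.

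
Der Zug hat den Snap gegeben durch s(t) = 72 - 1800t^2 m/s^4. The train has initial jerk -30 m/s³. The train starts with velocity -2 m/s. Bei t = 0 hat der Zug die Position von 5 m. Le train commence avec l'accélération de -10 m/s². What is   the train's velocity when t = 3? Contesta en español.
Para resolver esto, necesitamos tomar 3 integrales de nuestra ecuación del snap s(t) = 72 - 1800·t^2. La integral del snap es la sacudida. Usando j(0) = -30, obtenemos j(t) = -600·t^3 + 72·t - 30. Integrando la sacudida y usando la condición inicial a(0) = -10, obtenemos a(t) = -150·t^4 + 36·t^2 - 30·t - 10. La antiderivada de la aceleración es la velocidad. Usando v(0) = -2, obtenemos v(t) = -30·t^5 + 12·t^3 - 15·t^2 - 10·t - 2. Usando v(t) = -30·t^5 + 12·t^3 - 15·t^2 - 10·t - 2 y sustituyendo t = 3, encontramos v = -7133.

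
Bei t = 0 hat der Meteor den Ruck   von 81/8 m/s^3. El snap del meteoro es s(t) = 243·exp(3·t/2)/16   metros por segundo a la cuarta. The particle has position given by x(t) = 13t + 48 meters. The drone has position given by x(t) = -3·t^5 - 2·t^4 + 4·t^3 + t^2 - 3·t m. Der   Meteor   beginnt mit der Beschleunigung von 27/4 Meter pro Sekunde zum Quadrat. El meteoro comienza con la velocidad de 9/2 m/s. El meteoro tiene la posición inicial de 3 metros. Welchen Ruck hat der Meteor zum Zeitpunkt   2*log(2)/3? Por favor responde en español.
Partiendo del snap s(t) = 243·exp(3·t/2)/16, tomamos 1 integral. La antiderivada del snap, con j(0) = 81/8, da la sacudida: j(t) = 81·exp(3·t/2)/8. Usando j(t) = 81·exp(3·t/2)/8 y sustituyendo t = 2*log(2)/3, encontramos j = 81/4.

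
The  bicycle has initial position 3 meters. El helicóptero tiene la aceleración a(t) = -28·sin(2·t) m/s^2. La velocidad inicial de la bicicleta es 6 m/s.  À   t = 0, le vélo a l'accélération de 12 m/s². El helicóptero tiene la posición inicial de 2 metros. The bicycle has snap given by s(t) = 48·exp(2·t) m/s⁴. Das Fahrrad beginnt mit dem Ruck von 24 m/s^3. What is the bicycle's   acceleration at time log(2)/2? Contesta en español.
Debemos encontrar la integral de nuestra ecuación del snap s(t) = 48·exp(2·t) 2 veces. La antiderivada del snap, con j(0) = 24, da la sacudida: j(t) = 24·exp(2·t). La integral de la sacudida, con a(0) = 12, da la aceleración: a(t) = 12·exp(2·t). Tenemos la aceleración a(t) = 12·exp(2·t). Sustituyendo t = log(2)/2: a(log(2)/2) = 24.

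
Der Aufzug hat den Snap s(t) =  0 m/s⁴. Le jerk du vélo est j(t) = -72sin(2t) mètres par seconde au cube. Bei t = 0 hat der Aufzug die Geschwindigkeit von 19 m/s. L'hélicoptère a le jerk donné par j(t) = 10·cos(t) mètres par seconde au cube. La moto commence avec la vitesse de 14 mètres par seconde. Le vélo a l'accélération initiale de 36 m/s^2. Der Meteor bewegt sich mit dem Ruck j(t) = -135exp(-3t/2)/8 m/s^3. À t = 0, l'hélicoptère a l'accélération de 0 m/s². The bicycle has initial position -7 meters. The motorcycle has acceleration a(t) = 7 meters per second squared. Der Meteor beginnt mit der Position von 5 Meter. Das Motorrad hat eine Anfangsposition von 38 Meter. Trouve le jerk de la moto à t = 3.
Pour résoudre ceci, nous devons prendre 1 dérivée de notre équation de l'accélération a(t) = 7. La dérivée de l'accélération donne le jerk: j(t) = 0. En utilisant j(t) = 0 et en substituant t = 3, nous trouvons j = 0.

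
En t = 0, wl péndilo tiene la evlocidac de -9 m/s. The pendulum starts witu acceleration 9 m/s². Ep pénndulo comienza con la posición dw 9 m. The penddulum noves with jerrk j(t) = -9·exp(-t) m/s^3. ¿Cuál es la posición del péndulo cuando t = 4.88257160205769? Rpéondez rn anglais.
To find the answer, we compute 3 integrals of j(t) = -9·exp(-t). Finding the integral of j(t) and using a(0) = 9: a(t) = 9·exp(-t). Finding the antiderivative of a(t) and using v(0) = -9: v(t) = -9·exp(-t). The antiderivative of velocity is position. Using x(0) = 9, we get x(t) = 9·exp(-t). We have position x(t) = 9·exp(-t). Substituting t = 4.88257160205769: x(4.88257160205769) = 0.0681975236628061.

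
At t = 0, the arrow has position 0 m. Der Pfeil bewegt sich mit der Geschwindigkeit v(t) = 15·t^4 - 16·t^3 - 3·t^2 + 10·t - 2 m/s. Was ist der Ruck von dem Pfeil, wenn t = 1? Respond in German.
Wir müssen unsere Gleichung für die Geschwindigkeit v(t) = 15·t^4 - 16·t^3 - 3·t^2 + 10·t - 2 2-mal ableiten. Die Ableitung von der Geschwindigkeit ergibt die Beschleunigung: a(t) = 60·t^3 - 48·t^2 - 6·t + 10. Die Ableitung von der Beschleunigung ergibt den Ruck: j(t) = 180·t^2 - 96·t - 6. Wir haben den Ruck j(t) = 180·t^2 - 96·t - 6. Durch Einsetzen von t = 1: j(1) = 78.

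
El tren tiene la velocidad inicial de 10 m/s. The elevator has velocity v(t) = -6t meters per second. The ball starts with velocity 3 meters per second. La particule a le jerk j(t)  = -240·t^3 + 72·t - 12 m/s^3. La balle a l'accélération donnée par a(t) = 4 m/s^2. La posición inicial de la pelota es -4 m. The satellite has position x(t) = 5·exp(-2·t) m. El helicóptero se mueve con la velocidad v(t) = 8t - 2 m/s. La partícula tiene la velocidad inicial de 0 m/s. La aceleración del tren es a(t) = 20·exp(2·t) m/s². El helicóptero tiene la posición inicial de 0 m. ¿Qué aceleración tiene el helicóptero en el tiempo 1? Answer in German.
Um dies zu lösen, müssen wir 1 Ableitung unserer Gleichung für die Geschwindigkeit v(t) = 8·t - 2 nehmen. Mit d/dt von v(t) finden wir a(t) = 8. Wir haben die Beschleunigung a(t) = 8. Durch Einsetzen von t = 1: a(1) = 8.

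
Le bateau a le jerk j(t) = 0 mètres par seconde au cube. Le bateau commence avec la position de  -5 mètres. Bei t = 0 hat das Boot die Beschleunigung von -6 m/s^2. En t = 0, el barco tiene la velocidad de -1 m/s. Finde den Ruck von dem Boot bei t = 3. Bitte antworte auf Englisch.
Using j(t) = 0 and substituting t = 3, we find j = 0.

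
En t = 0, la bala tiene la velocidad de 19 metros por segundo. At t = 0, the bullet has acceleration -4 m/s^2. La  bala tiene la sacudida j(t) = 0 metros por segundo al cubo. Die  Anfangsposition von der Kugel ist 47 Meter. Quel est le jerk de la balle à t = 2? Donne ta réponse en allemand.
Aus der Gleichung für den Ruck j(t) = 0, setzen wir t = 2 ein und erhalten j = 0.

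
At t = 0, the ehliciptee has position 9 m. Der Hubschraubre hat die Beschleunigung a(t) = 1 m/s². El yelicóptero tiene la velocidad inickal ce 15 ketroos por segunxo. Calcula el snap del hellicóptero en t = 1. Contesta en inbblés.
We must differentiate our acceleration equation a(t) = 1 2 times. Differentiating acceleration, we get jerk: j(t) = 0. Differentiating jerk, we get snap: s(t) = 0. Using s(t) = 0 and substituting t = 1, we find s = 0.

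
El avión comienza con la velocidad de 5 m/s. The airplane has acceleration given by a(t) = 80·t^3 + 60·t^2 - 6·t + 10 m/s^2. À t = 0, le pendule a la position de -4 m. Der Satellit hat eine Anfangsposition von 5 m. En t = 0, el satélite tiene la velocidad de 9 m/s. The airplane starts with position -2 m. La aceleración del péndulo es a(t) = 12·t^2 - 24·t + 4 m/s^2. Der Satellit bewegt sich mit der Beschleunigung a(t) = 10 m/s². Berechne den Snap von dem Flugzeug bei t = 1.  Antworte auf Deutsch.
Ausgehend von der Beschleunigung a(t) = 80·t^3 + 60·t^2 - 6·t + 10, nehmen wir 2 Ableitungen. Die Ableitung von der Beschleunigung ergibt den Ruck: j(t) = 240·t^2 + 120·t - 6. Die Ableitung von dem Ruck ergibt den Snap: s(t) = 480·t + 120. Aus der Gleichung für den Snap s(t) = 480·t + 120, setzen wir t = 1 ein und erhalten s = 600.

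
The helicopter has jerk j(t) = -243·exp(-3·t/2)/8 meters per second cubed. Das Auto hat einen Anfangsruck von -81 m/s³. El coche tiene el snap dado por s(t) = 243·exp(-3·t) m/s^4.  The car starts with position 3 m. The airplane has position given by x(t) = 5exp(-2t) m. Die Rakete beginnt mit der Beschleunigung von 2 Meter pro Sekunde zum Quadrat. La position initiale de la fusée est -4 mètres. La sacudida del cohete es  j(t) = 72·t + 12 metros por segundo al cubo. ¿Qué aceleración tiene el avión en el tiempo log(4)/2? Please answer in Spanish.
Debemos derivar nuestra ecuación de la posición x(t) = 5·exp(-2·t) 2 veces. Tomando d/dt de x(t), encontramos v(t) = -10·exp(-2·t). Tomando d/dt de v(t), encontramos a(t) = 20·exp(-2·t). Tenemos la aceleración a(t) = 20·exp(-2·t). Sustituyendo t = log(4)/2: a(log(4)/2) = 5.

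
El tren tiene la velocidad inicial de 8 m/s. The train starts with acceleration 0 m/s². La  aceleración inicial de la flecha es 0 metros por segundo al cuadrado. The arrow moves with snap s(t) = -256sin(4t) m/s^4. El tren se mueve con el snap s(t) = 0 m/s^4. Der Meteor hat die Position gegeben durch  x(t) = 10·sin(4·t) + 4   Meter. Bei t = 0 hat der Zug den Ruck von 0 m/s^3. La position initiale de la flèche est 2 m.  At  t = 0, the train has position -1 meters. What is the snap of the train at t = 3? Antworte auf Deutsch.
Aus der Gleichung für den Snap s(t) = 0, setzen wir t = 3 ein und erhalten s = 0.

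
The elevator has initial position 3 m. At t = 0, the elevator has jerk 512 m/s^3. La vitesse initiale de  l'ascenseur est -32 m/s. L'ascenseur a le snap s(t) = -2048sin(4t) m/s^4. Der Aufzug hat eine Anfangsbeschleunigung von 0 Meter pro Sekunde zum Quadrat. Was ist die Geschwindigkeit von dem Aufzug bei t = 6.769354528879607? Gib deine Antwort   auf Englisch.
To find the answer, we compute 3 integrals of s(t) = -2048·sin(4·t). Taking ∫s(t)dt and applying j(0) = 512, we find j(t) = 512·cos(4·t). The antiderivative of jerk is acceleration. Using a(0) = 0, we get a(t) = 128·sin(4·t). The integral of acceleration, with v(0) = -32, gives velocity: v(t) = -32·cos(4·t). We have velocity v(t) = -32·cos(4·t). Substituting t = 6.769354528879607: v(6.769354528879607) = 11.6873808755110.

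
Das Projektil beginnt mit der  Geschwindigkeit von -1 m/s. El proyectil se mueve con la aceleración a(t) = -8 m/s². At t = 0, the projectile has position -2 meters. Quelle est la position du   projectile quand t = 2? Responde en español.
Para resolver esto, necesitamos tomar 2 antiderivadas de nuestra ecuación de la aceleración a(t) = -8. Integrando la aceleración y usando la condición inicial v(0) = -1, obtenemos v(t) = -8·t - 1. Tomando ∫v(t)dt y aplicando x(0) = -2, encontramos x(t) = -4·t^2 - t - 2. Tenemos la posición x(t) = -4·t^2 - t - 2. Sustituyendo t = 2: x(2) = -20.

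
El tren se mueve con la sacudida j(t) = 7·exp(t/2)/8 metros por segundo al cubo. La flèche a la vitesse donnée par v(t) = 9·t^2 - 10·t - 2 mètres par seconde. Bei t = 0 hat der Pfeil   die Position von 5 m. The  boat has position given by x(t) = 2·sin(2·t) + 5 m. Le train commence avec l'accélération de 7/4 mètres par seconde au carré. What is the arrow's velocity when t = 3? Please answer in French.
De l'équation de la vitesse v(t) = 9·t^2 - 10·t - 2, nous substituons t = 3 pour obtenir v = 49.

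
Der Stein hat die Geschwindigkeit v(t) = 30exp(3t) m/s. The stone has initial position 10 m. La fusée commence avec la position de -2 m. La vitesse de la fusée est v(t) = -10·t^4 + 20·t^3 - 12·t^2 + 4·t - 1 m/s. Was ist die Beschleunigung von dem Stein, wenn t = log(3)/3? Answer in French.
En partant de la vitesse v(t) = 30·exp(3·t), nous prenons 1 dérivée. En prenant d/dt de v(t), nous trouvons a(t) = 90·exp(3·t). De l'équation de l'accélération a(t) = 90·exp(3·t), nous substituons t = log(3)/3 pour obtenir a = 270.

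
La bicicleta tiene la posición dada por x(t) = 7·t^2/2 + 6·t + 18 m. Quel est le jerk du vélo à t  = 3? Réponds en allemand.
Ausgehend von der Position x(t) = 7·t^2/2 + 6·t + 18, nehmen wir 3 Ableitungen. Durch Ableiten von der Position erhalten wir die Geschwindigkeit: v(t) = 7·t + 6. Mit d/dt von v(t) finden wir a(t) = 7. Durch Ableiten von der Beschleunigung erhalten wir den Ruck: j(t) = 0. Wir haben den Ruck j(t) = 0. Durch Einsetzen von t = 3: j(3) = 0.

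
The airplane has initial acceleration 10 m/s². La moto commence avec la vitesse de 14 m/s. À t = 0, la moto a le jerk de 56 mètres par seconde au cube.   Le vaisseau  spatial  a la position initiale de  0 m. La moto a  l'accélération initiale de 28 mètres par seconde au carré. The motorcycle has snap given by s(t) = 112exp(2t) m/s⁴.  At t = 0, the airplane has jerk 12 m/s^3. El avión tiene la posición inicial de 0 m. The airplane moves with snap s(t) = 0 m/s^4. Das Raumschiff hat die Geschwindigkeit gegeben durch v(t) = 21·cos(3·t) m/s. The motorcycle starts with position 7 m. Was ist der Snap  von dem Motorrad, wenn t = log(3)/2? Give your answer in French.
En utilisant s(t) = 112·exp(2·t) et en substituant t = log(3)/2, nous trouvons s = 336.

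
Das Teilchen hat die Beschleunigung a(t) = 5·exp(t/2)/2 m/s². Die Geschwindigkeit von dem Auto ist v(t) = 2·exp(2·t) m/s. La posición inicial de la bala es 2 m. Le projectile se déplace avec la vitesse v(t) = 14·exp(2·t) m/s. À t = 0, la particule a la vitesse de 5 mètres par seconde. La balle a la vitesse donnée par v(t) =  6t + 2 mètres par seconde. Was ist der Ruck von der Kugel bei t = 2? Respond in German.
Um dies zu lösen, müssen wir 2 Ableitungen unserer Gleichung für die Geschwindigkeit v(t) = 6·t + 2 nehmen. Die Ableitung von der Geschwindigkeit ergibt die Beschleunigung: a(t) = 6. Durch Ableiten von der Beschleunigung erhalten wir den Ruck: j(t) = 0. Mit j(t) = 0 und Einsetzen von t = 2, finden wir j = 0.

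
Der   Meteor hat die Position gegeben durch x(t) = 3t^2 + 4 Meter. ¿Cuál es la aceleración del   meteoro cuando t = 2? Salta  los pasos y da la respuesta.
La respuesta es 6.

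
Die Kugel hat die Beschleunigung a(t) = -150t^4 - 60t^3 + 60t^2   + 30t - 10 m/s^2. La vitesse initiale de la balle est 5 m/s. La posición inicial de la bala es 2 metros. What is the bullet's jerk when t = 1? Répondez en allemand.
Wir müssen unsere Gleichung für die Beschleunigung a(t) = -150·t^4 - 60·t^3 + 60·t^2 + 30·t - 10 1-mal ableiten. Durch Ableiten von der Beschleunigung erhalten wir den Ruck: j(t) = -600·t^3 - 180·t^2 + 120·t + 30. Aus der Gleichung für den Ruck j(t) = -600·t^3 - 180·t^2 + 120·t + 30, setzen wir t = 1 ein und erhalten j = -630.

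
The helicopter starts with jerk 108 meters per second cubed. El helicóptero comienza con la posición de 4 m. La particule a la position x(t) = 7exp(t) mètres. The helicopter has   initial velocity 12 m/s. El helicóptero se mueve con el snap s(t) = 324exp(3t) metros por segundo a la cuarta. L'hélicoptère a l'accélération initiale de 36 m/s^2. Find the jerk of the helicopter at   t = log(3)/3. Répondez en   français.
En partant du snap s(t) = 324·exp(3·t), nous prenons 1 primitive. En intégrant le snap et en utilisant la condition initiale j(0) = 108, nous obtenons j(t) = 108·exp(3·t). Nous avons le jerk j(t) = 108·exp(3·t). En substituant t = log(3)/3: j(log(3)/3) = 324.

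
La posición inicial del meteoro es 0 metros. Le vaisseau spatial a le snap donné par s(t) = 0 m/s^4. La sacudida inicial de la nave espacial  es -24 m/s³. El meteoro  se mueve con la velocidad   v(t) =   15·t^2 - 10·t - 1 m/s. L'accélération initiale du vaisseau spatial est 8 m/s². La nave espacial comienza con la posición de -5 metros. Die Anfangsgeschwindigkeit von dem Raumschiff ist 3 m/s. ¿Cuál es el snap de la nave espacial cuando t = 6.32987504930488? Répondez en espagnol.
Usando s(t) = 0 y sustituyendo t = 6.32987504930488, encontramos s = 0.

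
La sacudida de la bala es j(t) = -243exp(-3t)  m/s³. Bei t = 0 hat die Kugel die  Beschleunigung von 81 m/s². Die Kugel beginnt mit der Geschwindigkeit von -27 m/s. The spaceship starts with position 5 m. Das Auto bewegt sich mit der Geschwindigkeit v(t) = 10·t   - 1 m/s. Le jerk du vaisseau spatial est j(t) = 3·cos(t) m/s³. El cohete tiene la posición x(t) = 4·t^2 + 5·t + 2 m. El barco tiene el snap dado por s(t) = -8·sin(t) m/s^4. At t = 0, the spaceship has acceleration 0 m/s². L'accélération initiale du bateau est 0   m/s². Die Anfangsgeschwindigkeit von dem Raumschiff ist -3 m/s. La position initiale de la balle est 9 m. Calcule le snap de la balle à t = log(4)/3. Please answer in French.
Nous devons dériver notre équation du jerk j(t) = -243·exp(-3·t) 1 fois. La dérivée du jerk donne le snap: s(t) = 729·exp(-3·t). De l'équation du snap s(t) = 729·exp(-3·t), nous substituons t = log(4)/3 pour obtenir s = 729/4.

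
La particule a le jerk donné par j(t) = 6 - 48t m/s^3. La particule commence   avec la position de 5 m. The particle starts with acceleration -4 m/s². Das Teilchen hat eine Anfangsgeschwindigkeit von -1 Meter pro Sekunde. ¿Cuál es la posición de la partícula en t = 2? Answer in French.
En partant du jerk j(t) = 6 - 48·t, nous prenons 3 intégrales. En intégrant le jerk et en utilisant la condition initiale a(0) = -4, nous obtenons a(t) = -24·t^2 + 6·t - 4. En prenant ∫a(t)dt et en appliquant v(0) = -1, nous trouvons v(t) = -8·t^3 + 3·t^2 - 4·t - 1. L'intégrale de la vitesse est la position. En utilisant x(0) = 5, nous obtenons x(t) = -2·t^4 + t^3 - 2·t^2 - t + 5. De l'équation de la position x(t) = -2·t^4 + t^3 - 2·t^2 - t + 5, nous substituons t = 2 pour obtenir x = -29.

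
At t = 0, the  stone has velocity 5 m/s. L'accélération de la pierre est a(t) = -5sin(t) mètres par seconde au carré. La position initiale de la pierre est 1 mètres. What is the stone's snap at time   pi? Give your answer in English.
We must differentiate our acceleration equation a(t) = -5·sin(t) 2 times. Differentiating acceleration, we get jerk: j(t) = -5·cos(t). The derivative of jerk gives snap: s(t) = 5·sin(t). From the given snap equation s(t) = 5·sin(t), we substitute t = pi to get s = 0.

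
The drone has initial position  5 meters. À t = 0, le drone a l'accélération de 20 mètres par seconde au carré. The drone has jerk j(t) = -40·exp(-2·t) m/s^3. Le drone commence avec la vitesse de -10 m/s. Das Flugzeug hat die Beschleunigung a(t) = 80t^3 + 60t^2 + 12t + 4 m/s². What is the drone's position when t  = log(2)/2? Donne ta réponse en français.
Nous devons trouver l'intégrale de notre équation du jerk j(t) = -40·exp(-2·t) 3 fois. L'intégrale du jerk est l'accélération. En utilisant a(0) = 20, nous obtenons a(t) = 20·exp(-2·t). En prenant ∫a(t)dt et en appliquant v(0) = -10, nous trouvons v(t) = -10·exp(-2·t). En prenant ∫v(t)dt et en appliquant x(0) = 5, nous trouvons x(t) = 5·exp(-2·t). Nous avons la position x(t) = 5·exp(-2·t). En substituant t = log(2)/2: x(log(2)/2) = 5/2.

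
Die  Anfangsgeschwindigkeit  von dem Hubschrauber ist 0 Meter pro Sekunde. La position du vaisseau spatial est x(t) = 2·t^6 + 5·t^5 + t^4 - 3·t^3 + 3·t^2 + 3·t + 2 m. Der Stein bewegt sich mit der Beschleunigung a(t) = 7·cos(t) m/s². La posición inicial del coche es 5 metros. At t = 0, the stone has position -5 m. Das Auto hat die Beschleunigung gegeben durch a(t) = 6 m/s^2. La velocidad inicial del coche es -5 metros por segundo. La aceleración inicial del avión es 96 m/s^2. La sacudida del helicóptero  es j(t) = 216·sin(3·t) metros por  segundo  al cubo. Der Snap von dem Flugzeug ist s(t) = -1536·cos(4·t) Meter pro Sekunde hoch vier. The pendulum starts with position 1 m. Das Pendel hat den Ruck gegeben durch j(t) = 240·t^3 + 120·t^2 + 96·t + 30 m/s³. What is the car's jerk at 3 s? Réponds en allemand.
Um dies zu lösen, müssen wir 1 Ableitung unserer Gleichung für die Beschleunigung a(t) = 6 nehmen. Mit d/dt von a(t) finden wir j(t) = 0. Aus der Gleichung für den Ruck j(t) = 0, setzen wir t = 3 ein und erhalten j = 0.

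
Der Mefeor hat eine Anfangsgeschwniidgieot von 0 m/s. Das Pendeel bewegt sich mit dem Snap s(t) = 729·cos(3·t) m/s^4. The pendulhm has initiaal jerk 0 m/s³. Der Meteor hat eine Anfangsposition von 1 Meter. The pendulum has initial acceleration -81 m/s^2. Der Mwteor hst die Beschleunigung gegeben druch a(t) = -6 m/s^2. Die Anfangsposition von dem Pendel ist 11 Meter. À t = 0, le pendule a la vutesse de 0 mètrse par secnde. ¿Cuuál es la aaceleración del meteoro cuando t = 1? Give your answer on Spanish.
De la ecuación de la aceleración a(t) = -6, sustituimos t = 1 para obtener a = -6.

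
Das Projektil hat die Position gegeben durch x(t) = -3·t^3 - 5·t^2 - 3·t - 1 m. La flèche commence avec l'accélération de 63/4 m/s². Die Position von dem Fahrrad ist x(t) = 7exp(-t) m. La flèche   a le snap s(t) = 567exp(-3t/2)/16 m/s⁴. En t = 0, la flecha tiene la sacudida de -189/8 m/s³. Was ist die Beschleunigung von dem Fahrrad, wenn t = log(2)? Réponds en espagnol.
Debemos derivar nuestra ecuación de la posición x(t) = 7·exp(-t) 2 veces. Tomando d/dt de x(t), encontramos v(t) = -7·exp(-t). Tomando d/dt de v(t), encontramos a(t) = 7·exp(-t). Usando a(t) = 7·exp(-t) y sustituyendo t = log(2), encontramos a = 7/2.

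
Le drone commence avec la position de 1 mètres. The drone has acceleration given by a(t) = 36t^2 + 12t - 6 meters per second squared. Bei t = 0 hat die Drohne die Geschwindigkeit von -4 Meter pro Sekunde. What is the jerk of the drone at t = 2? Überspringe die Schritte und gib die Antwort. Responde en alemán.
Die Antwort ist 156.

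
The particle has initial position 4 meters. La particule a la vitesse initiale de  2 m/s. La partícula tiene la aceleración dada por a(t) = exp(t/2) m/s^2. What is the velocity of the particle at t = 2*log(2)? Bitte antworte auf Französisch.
En partant de l'accélération a(t) = exp(t/2), nous prenons 1 primitive. La primitive de l'accélération est la vitesse. En utilisant v(0) = 2, nous obtenons v(t) = 2·exp(t/2). Nous avons la vitesse v(t) = 2·exp(t/2). En substituant t = 2*log(2): v(2*log(2)) = 4.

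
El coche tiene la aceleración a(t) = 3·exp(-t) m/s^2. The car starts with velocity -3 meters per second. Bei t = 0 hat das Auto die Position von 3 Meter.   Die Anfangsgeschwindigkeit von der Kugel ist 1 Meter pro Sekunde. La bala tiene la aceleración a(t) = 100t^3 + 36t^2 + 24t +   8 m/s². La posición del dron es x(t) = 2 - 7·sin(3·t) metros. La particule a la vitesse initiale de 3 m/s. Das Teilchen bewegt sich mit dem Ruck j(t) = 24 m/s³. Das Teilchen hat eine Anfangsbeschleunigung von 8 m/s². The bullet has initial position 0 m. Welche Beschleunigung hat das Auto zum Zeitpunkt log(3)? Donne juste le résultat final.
a(log(3)) = 1.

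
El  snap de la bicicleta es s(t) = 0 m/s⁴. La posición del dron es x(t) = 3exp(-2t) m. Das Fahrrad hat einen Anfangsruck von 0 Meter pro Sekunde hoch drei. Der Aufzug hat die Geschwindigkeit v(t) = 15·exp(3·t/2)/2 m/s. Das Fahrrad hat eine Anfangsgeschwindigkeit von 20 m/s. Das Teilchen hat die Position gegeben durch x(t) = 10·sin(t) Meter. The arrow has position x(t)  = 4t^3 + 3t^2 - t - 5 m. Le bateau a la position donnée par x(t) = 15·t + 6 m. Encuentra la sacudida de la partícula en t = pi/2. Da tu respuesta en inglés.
To solve this, we need to take 3 derivatives of our position equation x(t) = 10·sin(t). Taking d/dt of x(t), we find v(t) = 10·cos(t). The derivative of velocity gives acceleration: a(t) = -10·sin(t). Differentiating acceleration, we get jerk: j(t) = -10·cos(t). We have jerk j(t) = -10·cos(t). Substituting t = pi/2: j(pi/2) = 0.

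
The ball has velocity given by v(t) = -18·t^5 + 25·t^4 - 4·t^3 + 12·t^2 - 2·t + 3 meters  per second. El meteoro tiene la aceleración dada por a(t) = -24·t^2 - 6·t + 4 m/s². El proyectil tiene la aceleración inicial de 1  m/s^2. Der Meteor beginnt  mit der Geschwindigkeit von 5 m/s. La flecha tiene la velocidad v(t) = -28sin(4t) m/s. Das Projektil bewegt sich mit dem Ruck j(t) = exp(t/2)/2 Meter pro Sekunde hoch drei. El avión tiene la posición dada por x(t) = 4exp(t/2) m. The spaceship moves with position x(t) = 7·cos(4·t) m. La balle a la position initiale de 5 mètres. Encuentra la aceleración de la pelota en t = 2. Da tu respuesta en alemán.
Wir müssen unsere Gleichung für die Geschwindigkeit v(t) = -18·t^5 + 25·t^4 - 4·t^3 + 12·t^2 - 2·t + 3 1-mal ableiten. Durch Ableiten von der Geschwindigkeit erhalten wir die Beschleunigung: a(t) = -90·t^4 + 100·t^3 - 12·t^2 + 24·t - 2. Aus der Gleichung für die Beschleunigung a(t) = -90·t^4 + 100·t^3 - 12·t^2 + 24·t - 2, setzen wir t = 2 ein und erhalten a = -642.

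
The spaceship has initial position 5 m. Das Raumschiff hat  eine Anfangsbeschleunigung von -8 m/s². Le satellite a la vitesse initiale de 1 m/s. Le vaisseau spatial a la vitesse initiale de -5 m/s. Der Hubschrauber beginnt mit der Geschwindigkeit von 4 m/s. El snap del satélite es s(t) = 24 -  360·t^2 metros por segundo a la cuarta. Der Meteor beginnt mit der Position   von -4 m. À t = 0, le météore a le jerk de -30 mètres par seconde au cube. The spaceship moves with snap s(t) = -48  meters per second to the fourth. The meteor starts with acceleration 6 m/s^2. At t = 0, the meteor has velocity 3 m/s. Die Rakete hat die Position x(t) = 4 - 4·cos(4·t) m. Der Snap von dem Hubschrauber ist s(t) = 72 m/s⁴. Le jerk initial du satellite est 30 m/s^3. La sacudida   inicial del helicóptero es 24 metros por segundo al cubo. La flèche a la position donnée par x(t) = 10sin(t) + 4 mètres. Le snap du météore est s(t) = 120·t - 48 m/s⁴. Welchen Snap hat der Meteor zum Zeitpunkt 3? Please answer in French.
De l'équation du snap s(t) = 120·t - 48, nous substituons t = 3 pour obtenir s = 312.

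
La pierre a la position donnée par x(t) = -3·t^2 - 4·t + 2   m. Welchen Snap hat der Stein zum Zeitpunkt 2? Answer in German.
Um dies zu lösen, müssen wir 4 Ableitungen unserer Gleichung für die Position x(t) = -3·t^2 - 4·t + 2 nehmen. Die Ableitung von der Position ergibt die Geschwindigkeit: v(t) = -6·t - 4. Die Ableitung von der Geschwindigkeit ergibt die Beschleunigung: a(t) = -6. Mit d/dt von a(t) finden wir j(t) = 0. Durch Ableiten von dem Ruck erhalten wir den Snap: s(t) = 0. Wir haben den Snap s(t) = 0. Durch Einsetzen von t = 2: s(2) = 0.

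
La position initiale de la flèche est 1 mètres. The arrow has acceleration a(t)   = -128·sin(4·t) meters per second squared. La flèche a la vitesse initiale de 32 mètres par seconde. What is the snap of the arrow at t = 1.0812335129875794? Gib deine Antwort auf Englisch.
To solve this, we need to take 2 derivatives of our acceleration equation a(t) = -128·sin(4·t). Differentiating acceleration, we get jerk: j(t) = -512·cos(4·t). Differentiating jerk, we get snap: s(t) = 2048·sin(4·t). From the given snap equation s(t) = 2048·sin(4·t), we substitute t = 1.0812335129875794 to get s = -1896.18927624445.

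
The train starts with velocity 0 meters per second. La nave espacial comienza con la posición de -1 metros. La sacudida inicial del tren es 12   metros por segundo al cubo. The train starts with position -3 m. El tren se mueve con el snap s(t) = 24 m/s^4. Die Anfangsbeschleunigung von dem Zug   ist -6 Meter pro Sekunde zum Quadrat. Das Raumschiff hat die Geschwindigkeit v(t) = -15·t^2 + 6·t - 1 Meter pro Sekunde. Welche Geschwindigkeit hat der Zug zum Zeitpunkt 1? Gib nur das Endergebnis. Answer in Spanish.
En t = 1, v = 4.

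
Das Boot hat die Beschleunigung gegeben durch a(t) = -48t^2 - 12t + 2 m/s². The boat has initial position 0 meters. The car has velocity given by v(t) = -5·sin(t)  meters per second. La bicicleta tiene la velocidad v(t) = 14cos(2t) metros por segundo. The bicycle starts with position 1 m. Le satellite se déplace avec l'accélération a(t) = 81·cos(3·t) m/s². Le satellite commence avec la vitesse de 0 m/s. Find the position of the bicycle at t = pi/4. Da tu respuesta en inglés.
We need to integrate our velocity equation v(t) = 14·cos(2·t) 1 time. The integral of velocity, with x(0) = 1, gives position: x(t) = 7·sin(2·t) + 1. Using x(t) = 7·sin(2·t) + 1 and substituting t = pi/4, we find x = 8.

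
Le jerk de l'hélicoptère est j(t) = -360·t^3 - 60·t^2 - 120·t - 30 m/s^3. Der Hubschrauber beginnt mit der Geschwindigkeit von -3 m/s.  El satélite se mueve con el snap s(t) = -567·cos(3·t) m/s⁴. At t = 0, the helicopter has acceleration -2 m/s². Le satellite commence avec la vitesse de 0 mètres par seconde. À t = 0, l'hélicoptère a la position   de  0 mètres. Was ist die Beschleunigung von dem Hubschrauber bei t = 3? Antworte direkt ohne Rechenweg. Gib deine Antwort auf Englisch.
The answer is -8462.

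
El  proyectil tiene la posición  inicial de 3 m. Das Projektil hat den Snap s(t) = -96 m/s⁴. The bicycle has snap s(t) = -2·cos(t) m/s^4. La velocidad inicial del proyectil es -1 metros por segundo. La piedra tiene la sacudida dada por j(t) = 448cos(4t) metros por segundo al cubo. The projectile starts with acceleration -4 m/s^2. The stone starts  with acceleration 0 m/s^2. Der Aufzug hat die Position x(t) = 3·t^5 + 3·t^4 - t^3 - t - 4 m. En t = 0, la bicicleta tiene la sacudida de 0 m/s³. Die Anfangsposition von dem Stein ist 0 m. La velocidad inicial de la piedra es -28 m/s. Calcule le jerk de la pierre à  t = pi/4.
De l'équation du jerk j(t) = 448·cos(4·t), nous substituons t = pi/4 pour obtenir j = -448.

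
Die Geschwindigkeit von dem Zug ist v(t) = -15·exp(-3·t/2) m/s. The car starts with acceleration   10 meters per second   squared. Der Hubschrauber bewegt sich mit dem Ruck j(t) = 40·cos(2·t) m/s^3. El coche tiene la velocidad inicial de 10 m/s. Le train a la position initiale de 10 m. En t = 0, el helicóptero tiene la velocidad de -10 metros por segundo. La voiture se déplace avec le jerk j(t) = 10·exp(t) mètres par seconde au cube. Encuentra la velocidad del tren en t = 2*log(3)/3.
Usando v(t) = -15·exp(-3·t/2) y sustituyendo t = 2*log(3)/3, encontramos v = -5.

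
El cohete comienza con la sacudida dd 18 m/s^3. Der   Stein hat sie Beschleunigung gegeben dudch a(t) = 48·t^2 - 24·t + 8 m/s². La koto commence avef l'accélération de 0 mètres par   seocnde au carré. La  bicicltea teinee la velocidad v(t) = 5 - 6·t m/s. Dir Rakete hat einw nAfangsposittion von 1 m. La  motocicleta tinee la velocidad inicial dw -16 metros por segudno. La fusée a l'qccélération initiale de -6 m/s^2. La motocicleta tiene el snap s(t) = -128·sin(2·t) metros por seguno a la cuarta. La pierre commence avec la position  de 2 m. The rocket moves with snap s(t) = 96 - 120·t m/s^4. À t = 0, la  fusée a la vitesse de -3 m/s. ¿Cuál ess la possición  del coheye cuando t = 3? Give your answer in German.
Ausgehend von dem Snap s(t) = 96 - 120·t, nehmen wir 4 Integrale. Durch Integration von dem Snap und Verwendung der Anfangsbedingung j(0) = 18, erhalten wir j(t) = -60·t^2 + 96·t + 18. Die Stammfunktion von dem Ruck ist die Beschleunigung. Mit a(0) = -6 erhalten wir a(t) = -20·t^3 + 48·t^2 + 18·t - 6. Das Integral von der Beschleunigung, mit v(0) = -3, ergibt die Geschwindigkeit: v(t) = -5·t^4 + 16·t^3 + 9·t^2 - 6·t - 3. Das Integral von der Geschwindigkeit ist die Position. Mit x(0) = 1 erhalten wir x(t) = -t^5 + 4·t^4 + 3·t^3 - 3·t^2 - 3·t + 1. Wir haben die Position x(t) = -t^5 + 4·t^4 + 3·t^3 - 3·t^2 - 3·t + 1. Durch Einsetzen von t = 3: x(3) = 127.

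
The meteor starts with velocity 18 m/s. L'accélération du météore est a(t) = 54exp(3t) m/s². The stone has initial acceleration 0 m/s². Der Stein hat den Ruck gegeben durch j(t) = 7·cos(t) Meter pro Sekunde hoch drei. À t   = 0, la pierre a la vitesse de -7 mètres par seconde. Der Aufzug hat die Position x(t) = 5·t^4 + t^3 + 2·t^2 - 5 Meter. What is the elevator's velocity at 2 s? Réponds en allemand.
Wir müssen unsere Gleichung für die Position x(t) = 5·t^4 + t^3 + 2·t^2 - 5 1-mal ableiten. Die Ableitung von der Position ergibt die Geschwindigkeit: v(t) = 20·t^3 + 3·t^2 + 4·t. Mit v(t) = 20·t^3 + 3·t^2 + 4·t und Einsetzen von t = 2, finden wir v = 180.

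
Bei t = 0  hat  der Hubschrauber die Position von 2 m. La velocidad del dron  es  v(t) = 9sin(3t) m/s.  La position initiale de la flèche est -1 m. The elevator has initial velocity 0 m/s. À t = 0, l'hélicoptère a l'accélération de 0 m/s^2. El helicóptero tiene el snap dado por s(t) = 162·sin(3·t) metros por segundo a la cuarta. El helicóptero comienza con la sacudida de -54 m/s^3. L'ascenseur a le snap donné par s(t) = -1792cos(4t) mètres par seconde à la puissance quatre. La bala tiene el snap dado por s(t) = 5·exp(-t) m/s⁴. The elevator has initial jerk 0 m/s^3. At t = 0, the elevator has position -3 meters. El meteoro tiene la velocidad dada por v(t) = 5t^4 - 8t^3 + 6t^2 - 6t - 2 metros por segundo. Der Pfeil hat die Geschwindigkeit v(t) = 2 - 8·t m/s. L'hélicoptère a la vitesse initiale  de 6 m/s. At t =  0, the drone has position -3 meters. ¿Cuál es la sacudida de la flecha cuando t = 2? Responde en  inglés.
To solve this, we need to take 2 derivatives of our velocity equation v(t) = 2 - 8·t. Differentiating velocity, we get acceleration: a(t) = -8. Differentiating acceleration, we get jerk: j(t) = 0. Using j(t) = 0 and substituting t = 2, we find j = 0.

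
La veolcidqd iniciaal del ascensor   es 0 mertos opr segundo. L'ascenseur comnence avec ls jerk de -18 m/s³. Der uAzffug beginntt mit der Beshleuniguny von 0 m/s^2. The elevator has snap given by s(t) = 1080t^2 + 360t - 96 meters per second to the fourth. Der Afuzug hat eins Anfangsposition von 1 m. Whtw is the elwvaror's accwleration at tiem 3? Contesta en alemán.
Wir müssen das Integral unserer Gleichung für den Snap s(t) = 1080·t^2 + 360·t - 96 2-mal finden. Durch Integration von dem Snap und Verwendung der Anfangsbedingung j(0) = -18, erhalten wir j(t) = 360·t^3 + 180·t^2 - 96·t - 18. Die Stammfunktion von dem Ruck, mit a(0) = 0, ergibt die Beschleunigung: a(t) = 6·t·(15·t^3 + 10·t^2 - 8·t - 3). Wir haben die Beschleunigung a(t) = 6·t·(15·t^3 + 10·t^2 - 8·t - 3). Durch Einsetzen von t = 3: a(3) = 8424.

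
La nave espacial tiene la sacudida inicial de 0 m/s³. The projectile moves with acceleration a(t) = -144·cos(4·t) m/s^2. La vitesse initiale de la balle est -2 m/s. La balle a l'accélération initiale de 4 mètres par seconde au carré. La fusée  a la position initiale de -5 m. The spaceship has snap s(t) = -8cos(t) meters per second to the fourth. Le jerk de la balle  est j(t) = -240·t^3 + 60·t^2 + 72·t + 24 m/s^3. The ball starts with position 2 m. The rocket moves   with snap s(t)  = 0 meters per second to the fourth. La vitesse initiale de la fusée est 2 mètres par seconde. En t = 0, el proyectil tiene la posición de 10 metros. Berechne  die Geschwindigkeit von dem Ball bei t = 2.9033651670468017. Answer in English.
We need to integrate our jerk equation j(t) = -240·t^3 + 60·t^2 + 72·t + 24 2 times. The antiderivative of jerk, with a(0) = 4, gives acceleration: a(t) = -60·t^4 + 20·t^3 + 36·t^2 + 24·t + 4. The integral of acceleration is velocity. Using v(0) = -2, we get v(t) = -12·t^5 + 5·t^4 + 12·t^3 + 12·t^2 + 4·t - 2. From the given velocity equation v(t) = -12·t^5 + 5·t^4 + 12·t^3 + 12·t^2 + 4·t - 2, we substitute t = 2.9033651670468017 to get v = -1715.91112010427.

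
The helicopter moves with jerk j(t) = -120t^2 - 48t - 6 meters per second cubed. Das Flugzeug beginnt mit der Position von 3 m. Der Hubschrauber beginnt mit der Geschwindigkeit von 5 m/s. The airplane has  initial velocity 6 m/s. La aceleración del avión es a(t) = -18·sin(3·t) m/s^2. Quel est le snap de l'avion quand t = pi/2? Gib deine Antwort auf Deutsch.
Um dies zu lösen, müssen wir 2 Ableitungen unserer Gleichung für die Beschleunigung a(t) = -18·sin(3·t) nehmen. Mit d/dt von a(t) finden wir j(t) = -54·cos(3·t). Mit d/dt von j(t) finden wir s(t) = 162·sin(3·t). Aus der Gleichung für den Snap s(t) = 162·sin(3·t), setzen wir t = pi/2 ein und erhalten s = -162.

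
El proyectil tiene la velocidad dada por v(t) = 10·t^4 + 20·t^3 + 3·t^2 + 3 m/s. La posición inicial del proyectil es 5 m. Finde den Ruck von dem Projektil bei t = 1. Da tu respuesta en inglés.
Starting from velocity v(t) = 10·t^4 + 20·t^3 + 3·t^2 + 3, we take 2 derivatives. Taking d/dt of v(t), we find a(t) = 40·t^3 + 60·t^2 + 6·t. Differentiating acceleration, we get jerk: j(t) = 120·t^2 + 120·t + 6. Using j(t) = 120·t^2 + 120·t + 6 and substituting t = 1, we find j = 246.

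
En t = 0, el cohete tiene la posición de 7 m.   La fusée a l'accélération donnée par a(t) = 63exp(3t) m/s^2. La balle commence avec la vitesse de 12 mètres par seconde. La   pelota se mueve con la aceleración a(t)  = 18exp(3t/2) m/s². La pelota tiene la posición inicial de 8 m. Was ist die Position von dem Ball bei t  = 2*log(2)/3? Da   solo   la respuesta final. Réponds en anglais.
At t = 2*log(2)/3, x = 16.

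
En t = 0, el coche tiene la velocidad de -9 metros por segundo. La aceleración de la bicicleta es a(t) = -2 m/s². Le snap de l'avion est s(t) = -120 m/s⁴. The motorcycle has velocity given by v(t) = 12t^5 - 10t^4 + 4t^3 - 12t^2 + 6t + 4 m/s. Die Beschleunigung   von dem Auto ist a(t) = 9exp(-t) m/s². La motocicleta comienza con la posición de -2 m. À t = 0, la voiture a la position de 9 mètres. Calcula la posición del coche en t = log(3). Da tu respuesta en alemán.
Ausgehend von der Beschleunigung a(t) = 9·exp(-t), nehmen wir 2 Integrale. Das Integral von der Beschleunigung ist die Geschwindigkeit. Mit v(0) = -9 erhalten wir v(t) = -9·exp(-t). Mit ∫v(t)dt und Anwendung von x(0) = 9, finden wir x(t) = 9·exp(-t). Mit x(t) = 9·exp(-t) und Einsetzen von t = log(3), finden wir x = 3.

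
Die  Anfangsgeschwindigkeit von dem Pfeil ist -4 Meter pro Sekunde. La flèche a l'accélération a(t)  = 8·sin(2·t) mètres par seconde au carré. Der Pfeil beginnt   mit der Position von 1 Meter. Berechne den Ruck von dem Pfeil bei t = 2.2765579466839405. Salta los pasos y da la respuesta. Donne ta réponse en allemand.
j(2.2765579466839405) = -2.53760858009172.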